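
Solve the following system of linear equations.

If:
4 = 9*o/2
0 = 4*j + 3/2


Then:
j = -3/8
o = 8/9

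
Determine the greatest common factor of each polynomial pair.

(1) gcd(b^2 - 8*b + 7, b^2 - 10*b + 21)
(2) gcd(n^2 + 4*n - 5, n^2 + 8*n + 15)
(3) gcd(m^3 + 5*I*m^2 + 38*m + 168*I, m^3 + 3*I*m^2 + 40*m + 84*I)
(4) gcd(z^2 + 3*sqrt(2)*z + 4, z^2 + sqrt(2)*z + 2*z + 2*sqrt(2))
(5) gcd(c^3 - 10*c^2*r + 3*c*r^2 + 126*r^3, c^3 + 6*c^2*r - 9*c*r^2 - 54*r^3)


(1) = gcd((b - 7)*(b - 1), (b - 7)*(b - 3)) = b - 7
(2) = gcd((n - 1)*(n + 5), (n + 3)*(n + 5)) = n + 5
(3) = gcd((m - 6*I)*(m + 4*I)*(m + 7*I), (m - 6*I)*(m + 2*I)*(m + 7*I)) = m^2 + I*m + 42
(4) = gcd((z + sqrt(2))*(z + 2*sqrt(2)), (z + 2)*(z + sqrt(2))) = z + sqrt(2)
(5) = c + 3*r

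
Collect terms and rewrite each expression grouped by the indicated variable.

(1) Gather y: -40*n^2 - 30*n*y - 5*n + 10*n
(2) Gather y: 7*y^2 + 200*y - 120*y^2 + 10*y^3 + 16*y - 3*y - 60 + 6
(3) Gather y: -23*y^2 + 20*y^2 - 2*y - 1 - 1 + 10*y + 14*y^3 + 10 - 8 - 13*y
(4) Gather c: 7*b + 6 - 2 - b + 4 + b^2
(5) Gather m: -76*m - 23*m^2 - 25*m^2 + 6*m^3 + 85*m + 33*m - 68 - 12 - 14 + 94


(1) = -40*n^2 - 30*n*y + 5*n
(2) = 10*y^3 - 113*y^2 + 213*y - 54
(3) = 14*y^3 - 3*y^2 - 5*y
(4) = b^2 + 6*b + 8
(5) = 6*m^3 - 48*m^2 + 42*m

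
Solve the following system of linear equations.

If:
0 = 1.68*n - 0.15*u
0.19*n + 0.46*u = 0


Then:
n = 0.00
u = 0.00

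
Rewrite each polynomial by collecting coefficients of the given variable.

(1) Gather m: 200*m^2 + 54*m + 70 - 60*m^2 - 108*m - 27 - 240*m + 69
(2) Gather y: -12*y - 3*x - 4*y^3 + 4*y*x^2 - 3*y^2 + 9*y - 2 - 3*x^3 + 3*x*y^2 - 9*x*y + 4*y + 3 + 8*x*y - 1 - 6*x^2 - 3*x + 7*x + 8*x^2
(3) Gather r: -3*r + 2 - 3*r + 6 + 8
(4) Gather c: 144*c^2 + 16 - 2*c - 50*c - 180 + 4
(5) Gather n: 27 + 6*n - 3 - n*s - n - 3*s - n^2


(1) = 140*m^2 - 294*m + 112
(2) = -3*x^3 + 2*x^2 + x - 4*y^3 + y^2*(3*x - 3) + y*(4*x^2 - x + 1)
(3) = 16 - 6*r
(4) = 144*c^2 - 52*c - 160
(5) = -n^2 + n*(5 - s) - 3*s + 24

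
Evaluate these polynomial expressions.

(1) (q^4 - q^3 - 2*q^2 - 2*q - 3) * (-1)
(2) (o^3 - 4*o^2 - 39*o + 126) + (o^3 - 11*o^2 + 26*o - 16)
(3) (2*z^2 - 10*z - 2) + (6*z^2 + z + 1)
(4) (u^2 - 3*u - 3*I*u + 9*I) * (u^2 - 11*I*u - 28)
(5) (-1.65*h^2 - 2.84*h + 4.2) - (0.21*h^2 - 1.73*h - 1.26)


(1) = -q^4 + q^3 + 2*q^2 + 2*q + 3
(2) = 2*o^3 - 15*o^2 - 13*o + 110
(3) = 8*z^2 - 9*z - 1
(4) = u^4 - 3*u^3 - 14*I*u^3 - 61*u^2 + 42*I*u^2 + 183*u + 84*I*u - 252*I
(5) = -1.86*h^2 - 1.11*h + 5.46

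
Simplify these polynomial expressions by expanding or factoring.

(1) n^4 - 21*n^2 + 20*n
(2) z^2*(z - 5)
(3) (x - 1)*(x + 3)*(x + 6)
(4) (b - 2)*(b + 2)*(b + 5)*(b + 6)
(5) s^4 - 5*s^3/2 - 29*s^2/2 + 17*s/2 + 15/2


(1) = n*(n - 4)*(n - 1)*(n + 5)
(2) = z^3 - 5*z^2
(3) = x^3 + 8*x^2 + 9*x - 18
(4) = b^4 + 11*b^3 + 26*b^2 - 44*b - 120
(5) = (s - 5)*(s - 1)*(s + 1/2)*(s + 3)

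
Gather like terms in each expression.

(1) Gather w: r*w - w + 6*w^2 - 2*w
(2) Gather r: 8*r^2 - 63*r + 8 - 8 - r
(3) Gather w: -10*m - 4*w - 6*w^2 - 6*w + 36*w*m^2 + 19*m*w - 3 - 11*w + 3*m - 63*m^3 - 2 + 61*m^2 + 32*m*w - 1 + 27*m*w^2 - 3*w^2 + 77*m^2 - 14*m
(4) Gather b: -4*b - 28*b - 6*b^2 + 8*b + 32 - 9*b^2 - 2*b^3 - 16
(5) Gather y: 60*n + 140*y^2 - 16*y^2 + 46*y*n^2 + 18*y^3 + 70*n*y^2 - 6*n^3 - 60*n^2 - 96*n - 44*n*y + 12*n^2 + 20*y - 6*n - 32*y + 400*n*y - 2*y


(1) = 6*w^2 + w*(r - 3)
(2) = 8*r^2 - 64*r
(3) = -63*m^3 + 138*m^2 - 21*m + w^2*(27*m - 9) + w*(36*m^2 + 51*m - 21) - 6
(4) = -2*b^3 - 15*b^2 - 24*b + 16
(5) = -6*n^3 - 48*n^2 - 42*n + 18*y^3 + y^2*(70*n + 124) + y*(46*n^2 + 356*n - 14)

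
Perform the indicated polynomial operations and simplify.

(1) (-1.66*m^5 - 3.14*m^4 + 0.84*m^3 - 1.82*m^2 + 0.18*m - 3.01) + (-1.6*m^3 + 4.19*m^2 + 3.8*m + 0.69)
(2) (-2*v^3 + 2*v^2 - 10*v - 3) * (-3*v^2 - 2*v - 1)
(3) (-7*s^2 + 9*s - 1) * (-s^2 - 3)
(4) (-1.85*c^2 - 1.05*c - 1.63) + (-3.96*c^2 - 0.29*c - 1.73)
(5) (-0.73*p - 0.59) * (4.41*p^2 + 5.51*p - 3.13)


(1) = -1.66*m^5 - 3.14*m^4 - 0.76*m^3 + 2.37*m^2 + 3.98*m - 2.32
(2) = 6*v^5 - 2*v^4 + 28*v^3 + 27*v^2 + 16*v + 3
(3) = 7*s^4 - 9*s^3 + 22*s^2 - 27*s + 3
(4) = -5.81*c^2 - 1.34*c - 3.36
(5) = -3.2193*p^3 - 6.6242*p^2 - 0.966*p + 1.8467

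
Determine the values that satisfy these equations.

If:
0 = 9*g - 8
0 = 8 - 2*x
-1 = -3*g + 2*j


Then:
g = 8/9
j = 5/6
x = 4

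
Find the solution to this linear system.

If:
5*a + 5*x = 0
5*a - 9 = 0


Then:
a = 9/5
x = -9/5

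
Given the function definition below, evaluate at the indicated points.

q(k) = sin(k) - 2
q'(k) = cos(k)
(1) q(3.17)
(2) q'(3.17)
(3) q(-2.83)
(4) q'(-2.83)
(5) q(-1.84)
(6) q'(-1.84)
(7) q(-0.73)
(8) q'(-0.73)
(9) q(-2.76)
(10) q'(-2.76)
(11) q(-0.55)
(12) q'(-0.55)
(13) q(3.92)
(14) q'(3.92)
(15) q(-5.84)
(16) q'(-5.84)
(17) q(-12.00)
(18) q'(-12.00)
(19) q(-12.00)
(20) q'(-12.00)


(1) = -2.03
(2) = -1.00
(3) = -2.31
(4) = -0.95
(5) = -2.96
(6) = -0.27
(7) = -2.67
(8) = 0.75
(9) = -2.37
(10) = -0.93
(11) = -2.52
(12) = 0.85
(13) = -2.70
(14) = -0.71
(15) = -1.57
(16) = 0.90
(17) = -1.46
(18) = 0.84
(19) = -1.46
(20) = 0.84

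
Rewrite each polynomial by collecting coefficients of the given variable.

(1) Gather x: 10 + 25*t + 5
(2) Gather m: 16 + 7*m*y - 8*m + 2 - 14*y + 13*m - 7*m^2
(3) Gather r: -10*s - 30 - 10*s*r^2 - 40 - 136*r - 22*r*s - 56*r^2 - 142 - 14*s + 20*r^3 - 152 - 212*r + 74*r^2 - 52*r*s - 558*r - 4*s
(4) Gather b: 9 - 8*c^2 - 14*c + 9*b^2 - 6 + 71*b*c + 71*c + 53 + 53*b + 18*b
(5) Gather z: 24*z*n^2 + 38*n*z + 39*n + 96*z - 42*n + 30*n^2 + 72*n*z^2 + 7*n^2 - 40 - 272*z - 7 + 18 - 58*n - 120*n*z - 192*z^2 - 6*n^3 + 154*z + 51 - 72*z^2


(1) = 25*t + 15
(2) = -7*m^2 + m*(7*y + 5) - 14*y + 18
(3) = 20*r^3 + r^2*(18 - 10*s) + r*(-74*s - 906) - 28*s - 364
(4) = 9*b^2 + b*(71*c + 71) - 8*c^2 + 57*c + 56
(5) = -6*n^3 + 37*n^2 - 61*n + z^2*(72*n - 264) + z*(24*n^2 - 82*n - 22) + 22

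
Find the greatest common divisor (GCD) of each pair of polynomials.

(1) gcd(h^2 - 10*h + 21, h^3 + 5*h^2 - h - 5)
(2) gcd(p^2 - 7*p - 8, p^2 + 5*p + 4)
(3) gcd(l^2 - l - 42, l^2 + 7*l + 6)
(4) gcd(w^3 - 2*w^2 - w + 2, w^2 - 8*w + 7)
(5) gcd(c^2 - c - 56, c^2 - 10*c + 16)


(1) = 1
(2) = gcd((p - 8)*(p + 1), (p + 1)*(p + 4)) = p + 1
(3) = gcd((l - 7)*(l + 6), (l + 1)*(l + 6)) = l + 6
(4) = gcd((w - 2)*(w - 1)*(w + 1), (w - 7)*(w - 1)) = w - 1
(5) = gcd((c - 8)*(c + 7), (c - 8)*(c - 2)) = c - 8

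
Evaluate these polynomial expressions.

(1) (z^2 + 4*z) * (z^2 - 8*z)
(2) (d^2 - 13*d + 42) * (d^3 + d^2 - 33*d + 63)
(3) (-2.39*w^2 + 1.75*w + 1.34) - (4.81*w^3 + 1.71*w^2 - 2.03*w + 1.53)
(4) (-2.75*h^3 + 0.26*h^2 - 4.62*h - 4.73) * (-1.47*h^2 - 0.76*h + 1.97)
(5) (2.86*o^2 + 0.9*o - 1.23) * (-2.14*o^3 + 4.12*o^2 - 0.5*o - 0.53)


(1) = z^4 - 4*z^3 - 32*z^2
(2) = d^5 - 12*d^4 - 4*d^3 + 534*d^2 - 2205*d + 2646
(3) = -4.81*w^3 - 4.1*w^2 + 3.78*w - 0.19
(4) = 4.0425*h^5 + 1.7078*h^4 + 1.1763*h^3 + 10.9765*h^2 - 5.5066*h - 9.3181
(5) = -6.1204*o^5 + 9.8572*o^4 + 4.9102*o^3 - 7.0334*o^2 + 0.138*o + 0.6519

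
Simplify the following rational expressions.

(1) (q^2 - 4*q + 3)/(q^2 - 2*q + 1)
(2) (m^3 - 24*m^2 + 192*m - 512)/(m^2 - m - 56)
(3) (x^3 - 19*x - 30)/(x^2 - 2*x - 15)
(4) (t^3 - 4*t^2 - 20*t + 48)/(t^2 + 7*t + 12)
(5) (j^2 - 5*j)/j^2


(1) = (q - 3)/(q - 1)
(2) = (m^2 - 16*m + 64)/(m + 7)
(3) = x + 2
(4) = (t^2 - 8*t + 12)/(t + 3)
(5) = (j - 5)/j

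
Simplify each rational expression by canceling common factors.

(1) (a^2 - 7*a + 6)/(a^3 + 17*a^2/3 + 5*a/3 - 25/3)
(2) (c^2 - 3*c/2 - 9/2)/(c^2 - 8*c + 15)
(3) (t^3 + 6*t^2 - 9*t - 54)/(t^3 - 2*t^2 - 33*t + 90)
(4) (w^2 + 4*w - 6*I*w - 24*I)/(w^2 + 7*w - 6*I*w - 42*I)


(1) = (3*a - 18)/(3*a^2 + 20*a + 25)
(2) = (2*c + 3)/(2*c - 10)
(3) = (t + 3)/(t - 5)
(4) = (w + 4)/(w + 7)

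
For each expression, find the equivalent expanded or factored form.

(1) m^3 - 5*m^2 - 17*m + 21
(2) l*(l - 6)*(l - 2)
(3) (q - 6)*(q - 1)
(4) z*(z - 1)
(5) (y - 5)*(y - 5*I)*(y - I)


(1) = (m - 7)*(m - 1)*(m + 3)
(2) = l^3 - 8*l^2 + 12*l
(3) = q^2 - 7*q + 6
(4) = z^2 - z
(5) = y^3 - 5*y^2 - 6*I*y^2 - 5*y + 30*I*y + 25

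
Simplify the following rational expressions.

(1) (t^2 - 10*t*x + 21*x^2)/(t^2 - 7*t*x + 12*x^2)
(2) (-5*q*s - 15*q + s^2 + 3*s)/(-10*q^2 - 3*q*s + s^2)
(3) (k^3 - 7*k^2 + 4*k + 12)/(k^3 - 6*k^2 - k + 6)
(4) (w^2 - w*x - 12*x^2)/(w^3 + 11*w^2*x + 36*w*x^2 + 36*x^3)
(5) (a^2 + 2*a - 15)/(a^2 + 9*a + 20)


(1) = (-t + 7*x)/(-t + 4*x)
(2) = (s + 3)/(2*q + s)
(3) = (k - 2)/(k - 1)
(4) = (w - 4*x)/(w^2 + 8*w*x + 12*x^2)
(5) = (a - 3)/(a + 4)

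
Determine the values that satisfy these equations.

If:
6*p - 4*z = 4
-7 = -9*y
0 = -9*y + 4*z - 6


Then:
p = 17/6
y = 7/9
z = 13/4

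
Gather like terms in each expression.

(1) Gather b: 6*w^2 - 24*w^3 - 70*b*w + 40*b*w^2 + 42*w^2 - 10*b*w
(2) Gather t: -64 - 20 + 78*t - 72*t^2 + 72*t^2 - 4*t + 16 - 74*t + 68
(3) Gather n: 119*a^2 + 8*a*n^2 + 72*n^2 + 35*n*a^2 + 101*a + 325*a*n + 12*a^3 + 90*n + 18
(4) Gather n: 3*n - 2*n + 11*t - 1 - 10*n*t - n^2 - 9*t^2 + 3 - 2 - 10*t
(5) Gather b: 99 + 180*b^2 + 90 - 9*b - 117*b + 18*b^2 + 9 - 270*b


(1) = b*(40*w^2 - 80*w) - 24*w^3 + 48*w^2
(2) = 0
(3) = 12*a^3 + 119*a^2 + 101*a + n^2*(8*a + 72) + n*(35*a^2 + 325*a + 90) + 18
(4) = -n^2 + n*(1 - 10*t) - 9*t^2 + t
(5) = 198*b^2 - 396*b + 198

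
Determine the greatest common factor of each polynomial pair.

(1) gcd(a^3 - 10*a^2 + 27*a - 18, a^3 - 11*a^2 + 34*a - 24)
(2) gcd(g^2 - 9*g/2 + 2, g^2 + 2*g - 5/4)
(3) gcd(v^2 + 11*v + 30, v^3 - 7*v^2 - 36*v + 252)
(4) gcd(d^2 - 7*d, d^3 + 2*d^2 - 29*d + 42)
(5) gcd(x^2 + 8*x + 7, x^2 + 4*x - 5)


(1) = gcd((a - 6)*(a - 3)*(a - 1), (a - 6)*(a - 4)*(a - 1)) = a^2 - 7*a + 6
(2) = g - 1/2
(3) = v + 6
(4) = 1
(5) = 1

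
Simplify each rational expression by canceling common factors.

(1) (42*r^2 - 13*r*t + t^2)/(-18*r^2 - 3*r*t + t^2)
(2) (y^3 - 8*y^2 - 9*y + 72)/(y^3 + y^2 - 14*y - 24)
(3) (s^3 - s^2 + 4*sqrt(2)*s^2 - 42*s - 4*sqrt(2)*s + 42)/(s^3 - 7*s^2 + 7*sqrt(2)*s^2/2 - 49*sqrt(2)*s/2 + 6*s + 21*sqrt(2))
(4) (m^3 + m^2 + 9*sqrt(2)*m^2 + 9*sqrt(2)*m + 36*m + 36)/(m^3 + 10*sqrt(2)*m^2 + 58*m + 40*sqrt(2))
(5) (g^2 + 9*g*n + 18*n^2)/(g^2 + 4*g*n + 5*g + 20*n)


(1) = (-7*r + t)/(3*r + t)
(2) = (y^2 - 11*y + 24)/(y^2 - 2*y - 8)
(3) = (2*s^2 + 8*sqrt(2)*s - 84)/(2*s^2 + s*(-12 + 7*sqrt(2)) - 42*sqrt(2))
(4) = (m^3 + m^2*(1 + 9*sqrt(2)) + m*(9*sqrt(2) + 36) + 36)/(m^3 + 10*sqrt(2)*m^2 + 58*m + 40*sqrt(2))
(5) = (g^2 + 9*g*n + 18*n^2)/(g^2 + 4*g*n + 5*g + 20*n)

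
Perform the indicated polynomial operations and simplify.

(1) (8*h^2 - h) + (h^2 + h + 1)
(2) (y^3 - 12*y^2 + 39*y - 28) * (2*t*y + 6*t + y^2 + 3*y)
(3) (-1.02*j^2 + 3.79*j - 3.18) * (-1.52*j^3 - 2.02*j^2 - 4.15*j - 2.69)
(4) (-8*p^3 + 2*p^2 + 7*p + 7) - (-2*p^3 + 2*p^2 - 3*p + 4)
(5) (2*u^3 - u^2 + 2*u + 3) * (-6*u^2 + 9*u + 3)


(1) = 9*h^2 + 1
(2) = 2*t*y^4 - 18*t*y^3 + 6*t*y^2 + 178*t*y - 168*t + y^5 - 9*y^4 + 3*y^3 + 89*y^2 - 84*y
(3) = 1.5504*j^5 - 3.7004*j^4 + 1.4108*j^3 - 6.5611*j^2 + 3.0019*j + 8.5542
(4) = -6*p^3 + 10*p + 3
(5) = -12*u^5 + 24*u^4 - 15*u^3 - 3*u^2 + 33*u + 9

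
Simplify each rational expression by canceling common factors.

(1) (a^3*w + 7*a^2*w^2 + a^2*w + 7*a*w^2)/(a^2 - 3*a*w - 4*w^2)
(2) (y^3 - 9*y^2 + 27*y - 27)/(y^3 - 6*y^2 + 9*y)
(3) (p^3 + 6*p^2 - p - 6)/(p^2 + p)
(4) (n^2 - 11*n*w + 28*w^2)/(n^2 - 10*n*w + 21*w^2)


(1) = (-a^3*w - 7*a^2*w^2 - a^2*w - 7*a*w^2)/(-a^2 + 3*a*w + 4*w^2)
(2) = (y - 3)/y
(3) = (p^2 + 5*p - 6)/p
(4) = (-n + 4*w)/(-n + 3*w)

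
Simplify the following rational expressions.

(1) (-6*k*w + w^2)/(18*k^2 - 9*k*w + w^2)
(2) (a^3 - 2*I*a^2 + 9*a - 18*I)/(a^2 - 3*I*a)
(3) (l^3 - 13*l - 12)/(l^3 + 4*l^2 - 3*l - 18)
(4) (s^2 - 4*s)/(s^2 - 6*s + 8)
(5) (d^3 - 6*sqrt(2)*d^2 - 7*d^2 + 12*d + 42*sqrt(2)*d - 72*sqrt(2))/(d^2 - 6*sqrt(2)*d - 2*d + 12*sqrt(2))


(1) = w/(-3*k + w)
(2) = (a^2 + I*a + 6)/a
(3) = (l^2 - 3*l - 4)/(l^2 + l - 6)
(4) = s/(s - 2)
(5) = (d^2 - 7*d + 12)/(d - 2)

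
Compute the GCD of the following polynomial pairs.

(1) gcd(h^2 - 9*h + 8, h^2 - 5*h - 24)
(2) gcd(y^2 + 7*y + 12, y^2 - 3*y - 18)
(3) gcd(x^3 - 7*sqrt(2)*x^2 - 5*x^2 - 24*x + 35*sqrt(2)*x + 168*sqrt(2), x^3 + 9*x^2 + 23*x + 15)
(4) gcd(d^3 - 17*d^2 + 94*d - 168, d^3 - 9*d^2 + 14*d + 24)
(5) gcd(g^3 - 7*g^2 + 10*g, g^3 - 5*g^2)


(1) = gcd((h - 8)*(h - 1), (h - 8)*(h + 3)) = h - 8
(2) = y + 3
(3) = x + 3
(4) = d^2 - 10*d + 24
(5) = gcd(g*(g - 5)*(g - 2), g^2*(g - 5)) = g^2 - 5*g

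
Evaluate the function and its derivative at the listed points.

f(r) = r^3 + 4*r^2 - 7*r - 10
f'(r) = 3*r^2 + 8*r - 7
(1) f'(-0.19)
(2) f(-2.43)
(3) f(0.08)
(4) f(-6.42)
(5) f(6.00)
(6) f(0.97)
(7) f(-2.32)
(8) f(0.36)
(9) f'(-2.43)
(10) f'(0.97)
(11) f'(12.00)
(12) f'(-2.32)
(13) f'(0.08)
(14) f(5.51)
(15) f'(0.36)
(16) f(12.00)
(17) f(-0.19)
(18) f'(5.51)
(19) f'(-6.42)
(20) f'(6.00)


(1) = -8.41
(2) = 16.28
(3) = -10.53
(4) = -64.80
(5) = 308.00
(6) = -12.11
(7) = 15.28
(8) = -11.95
(9) = -8.73
(10) = 3.58
(11) = 521.00
(12) = -9.41
(13) = -6.34
(14) = 240.15
(15) = -3.73
(16) = 2210.00
(17) = -8.53
(18) = 128.16
(19) = 65.29
(20) = 149.00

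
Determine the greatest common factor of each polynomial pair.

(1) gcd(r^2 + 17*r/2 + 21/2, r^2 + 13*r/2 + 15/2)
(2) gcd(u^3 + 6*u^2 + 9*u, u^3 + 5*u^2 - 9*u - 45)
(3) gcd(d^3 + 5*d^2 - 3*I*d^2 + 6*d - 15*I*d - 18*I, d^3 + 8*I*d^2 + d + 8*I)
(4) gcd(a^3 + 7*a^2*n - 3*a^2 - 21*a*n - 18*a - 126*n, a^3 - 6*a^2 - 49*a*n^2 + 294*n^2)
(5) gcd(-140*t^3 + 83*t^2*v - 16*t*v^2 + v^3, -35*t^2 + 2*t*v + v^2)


(1) = gcd((r + 3/2)*(r + 7), (r + 3/2)*(r + 5)) = r + 3/2
(2) = u + 3
(3) = 1
(4) = a^2 + 7*a*n - 6*a - 42*n
(5) = 5*t - v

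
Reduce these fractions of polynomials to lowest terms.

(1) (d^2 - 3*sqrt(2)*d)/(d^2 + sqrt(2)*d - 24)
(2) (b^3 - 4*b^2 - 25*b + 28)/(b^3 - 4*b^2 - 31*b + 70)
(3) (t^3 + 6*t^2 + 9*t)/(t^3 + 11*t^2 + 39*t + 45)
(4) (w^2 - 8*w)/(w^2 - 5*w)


(1) = d/(d + 4*sqrt(2))
(2) = (b^2 + 3*b - 4)/(b^2 + 3*b - 10)
(3) = t/(t + 5)
(4) = (w - 8)/(w - 5)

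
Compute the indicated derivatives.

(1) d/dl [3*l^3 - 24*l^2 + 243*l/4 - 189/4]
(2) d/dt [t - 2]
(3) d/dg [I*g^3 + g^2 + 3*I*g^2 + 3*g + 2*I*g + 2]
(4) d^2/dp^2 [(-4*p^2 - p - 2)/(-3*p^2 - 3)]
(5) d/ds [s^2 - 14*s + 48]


(1) = 9*l^2 - 48*l + 243/4
(2) = 1
(3) = 3*I*g^2 + g*(2 + 6*I) + 3 + 2*I
(4) = 2*(p^3 - 6*p^2 - 3*p + 2)/(3*(p^6 + 3*p^4 + 3*p^2 + 1))
(5) = 2*s - 14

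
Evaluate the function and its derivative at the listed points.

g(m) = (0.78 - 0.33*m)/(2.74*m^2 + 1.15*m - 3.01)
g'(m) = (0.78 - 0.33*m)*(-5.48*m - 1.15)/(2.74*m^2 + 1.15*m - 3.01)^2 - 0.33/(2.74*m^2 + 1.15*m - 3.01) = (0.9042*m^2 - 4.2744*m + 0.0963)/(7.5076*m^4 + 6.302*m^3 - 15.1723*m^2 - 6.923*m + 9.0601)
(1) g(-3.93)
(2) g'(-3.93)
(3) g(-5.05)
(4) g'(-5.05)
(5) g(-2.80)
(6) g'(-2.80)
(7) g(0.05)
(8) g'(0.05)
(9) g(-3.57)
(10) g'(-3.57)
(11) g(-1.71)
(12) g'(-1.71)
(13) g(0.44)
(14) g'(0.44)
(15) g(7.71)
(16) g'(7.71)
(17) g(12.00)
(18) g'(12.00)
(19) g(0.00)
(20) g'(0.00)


(1) = 0.06
(2) = 0.03
(3) = 0.04
(4) = 0.01
(5) = 0.11
(6) = 0.08
(7) = -0.26
(8) = -0.01
(9) = 0.07
(10) = 0.03
(11) = 0.44
(12) = 1.09
(13) = -0.32
(14) = -0.41
(15) = -0.01
(16) = 0.00
(17) = -0.01
(18) = 0.00
(19) = -0.26
(20) = 0.01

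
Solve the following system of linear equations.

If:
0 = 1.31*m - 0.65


Then:
m = 0.50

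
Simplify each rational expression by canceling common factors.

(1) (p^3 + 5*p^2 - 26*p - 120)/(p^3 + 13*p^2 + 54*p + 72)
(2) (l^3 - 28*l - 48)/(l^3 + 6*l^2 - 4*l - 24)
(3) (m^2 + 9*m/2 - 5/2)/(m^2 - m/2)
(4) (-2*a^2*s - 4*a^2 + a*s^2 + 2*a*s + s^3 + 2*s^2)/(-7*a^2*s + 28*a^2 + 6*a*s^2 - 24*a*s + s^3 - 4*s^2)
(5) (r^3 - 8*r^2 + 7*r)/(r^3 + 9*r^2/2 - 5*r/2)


(1) = (p - 5)/(p + 3)
(2) = (l^2 - 2*l - 24)/(l^2 + 4*l - 12)
(3) = (m + 5)/m
(4) = (2*a*s + 4*a + s^2 + 2*s)/(7*a*s - 28*a + s^2 - 4*s)
(5) = (2*r^2 - 16*r + 14)/(2*r^2 + 9*r - 5)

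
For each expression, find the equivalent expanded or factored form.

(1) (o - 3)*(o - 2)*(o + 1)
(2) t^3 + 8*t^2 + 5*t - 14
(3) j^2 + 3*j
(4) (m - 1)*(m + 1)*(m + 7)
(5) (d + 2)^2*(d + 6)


(1) = o^3 - 4*o^2 + o + 6
(2) = (t - 1)*(t + 2)*(t + 7)
(3) = j*(j + 3)
(4) = m^3 + 7*m^2 - m - 7
(5) = d^3 + 10*d^2 + 28*d + 24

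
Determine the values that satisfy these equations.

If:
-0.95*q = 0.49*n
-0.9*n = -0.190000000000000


Then:
n = 0.21
q = -0.11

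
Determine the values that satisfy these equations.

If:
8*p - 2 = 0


Then:
p = 1/4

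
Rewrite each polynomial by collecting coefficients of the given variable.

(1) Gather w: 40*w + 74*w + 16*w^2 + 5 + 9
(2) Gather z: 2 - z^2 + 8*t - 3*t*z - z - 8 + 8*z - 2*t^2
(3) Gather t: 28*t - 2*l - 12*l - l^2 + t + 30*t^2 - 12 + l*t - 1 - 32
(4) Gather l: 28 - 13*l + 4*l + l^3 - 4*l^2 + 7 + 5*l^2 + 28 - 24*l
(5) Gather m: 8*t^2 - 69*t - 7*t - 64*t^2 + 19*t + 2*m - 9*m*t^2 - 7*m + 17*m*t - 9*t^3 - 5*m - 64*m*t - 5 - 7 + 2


(1) = 16*w^2 + 114*w + 14
(2) = -2*t^2 + 8*t - z^2 + z*(7 - 3*t) - 6
(3) = -l^2 - 14*l + 30*t^2 + t*(l + 29) - 45
(4) = l^3 + l^2 - 33*l + 63
(5) = m*(-9*t^2 - 47*t - 10) - 9*t^3 - 56*t^2 - 57*t - 10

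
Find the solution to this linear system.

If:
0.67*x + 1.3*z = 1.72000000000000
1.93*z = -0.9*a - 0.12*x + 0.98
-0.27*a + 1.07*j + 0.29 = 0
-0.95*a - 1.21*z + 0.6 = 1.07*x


Then:
a = -1.28
j = -0.59
x = 0.48
z = 1.07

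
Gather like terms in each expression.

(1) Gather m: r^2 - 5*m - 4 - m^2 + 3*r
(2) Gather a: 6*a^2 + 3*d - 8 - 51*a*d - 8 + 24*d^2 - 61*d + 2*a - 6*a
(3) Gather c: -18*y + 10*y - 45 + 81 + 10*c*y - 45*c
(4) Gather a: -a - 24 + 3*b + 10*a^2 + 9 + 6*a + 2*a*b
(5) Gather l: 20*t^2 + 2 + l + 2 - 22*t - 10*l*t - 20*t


(1) = -m^2 - 5*m + r^2 + 3*r - 4
(2) = 6*a^2 + a*(-51*d - 4) + 24*d^2 - 58*d - 16
(3) = c*(10*y - 45) - 8*y + 36
(4) = 10*a^2 + a*(2*b + 5) + 3*b - 15
(5) = l*(1 - 10*t) + 20*t^2 - 42*t + 4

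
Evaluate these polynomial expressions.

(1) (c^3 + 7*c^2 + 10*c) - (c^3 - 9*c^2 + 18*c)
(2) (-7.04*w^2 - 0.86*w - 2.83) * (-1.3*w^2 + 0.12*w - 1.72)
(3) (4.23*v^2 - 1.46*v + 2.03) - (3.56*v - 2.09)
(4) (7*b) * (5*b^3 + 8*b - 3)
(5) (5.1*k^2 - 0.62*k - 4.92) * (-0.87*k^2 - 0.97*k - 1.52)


(1) = 16*c^2 - 8*c
(2) = 9.152*w^4 + 0.2732*w^3 + 15.6846*w^2 + 1.1396*w + 4.8676
(3) = 4.23*v^2 - 5.02*v + 4.12
(4) = 35*b^4 + 56*b^2 - 21*b
(5) = -4.437*k^4 - 4.4076*k^3 - 2.8702*k^2 + 5.7148*k + 7.4784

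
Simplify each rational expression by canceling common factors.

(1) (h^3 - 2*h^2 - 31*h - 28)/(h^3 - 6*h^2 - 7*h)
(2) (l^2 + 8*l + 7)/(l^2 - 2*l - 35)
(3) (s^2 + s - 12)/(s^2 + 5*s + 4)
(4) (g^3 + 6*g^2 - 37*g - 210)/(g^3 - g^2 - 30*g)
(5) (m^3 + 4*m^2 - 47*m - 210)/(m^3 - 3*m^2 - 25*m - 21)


(1) = (h + 4)/h
(2) = (l^2 + 8*l + 7)/(l^2 - 2*l - 35)
(3) = (s - 3)/(s + 1)
(4) = (g + 7)/g
(5) = (m^2 + 11*m + 30)/(m^2 + 4*m + 3)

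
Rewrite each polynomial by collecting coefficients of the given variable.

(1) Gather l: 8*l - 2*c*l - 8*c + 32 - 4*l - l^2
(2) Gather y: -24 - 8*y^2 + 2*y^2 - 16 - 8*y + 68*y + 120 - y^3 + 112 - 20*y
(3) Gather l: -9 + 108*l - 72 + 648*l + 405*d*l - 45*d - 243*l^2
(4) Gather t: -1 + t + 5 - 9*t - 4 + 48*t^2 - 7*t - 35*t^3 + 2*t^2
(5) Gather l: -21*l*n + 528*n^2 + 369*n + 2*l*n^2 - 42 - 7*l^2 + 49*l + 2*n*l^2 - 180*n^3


(1) = -8*c - l^2 + l*(4 - 2*c) + 32
(2) = -y^3 - 6*y^2 + 40*y + 192
(3) = -45*d - 243*l^2 + l*(405*d + 756) - 81
(4) = -35*t^3 + 50*t^2 - 15*t
(5) = l^2*(2*n - 7) + l*(2*n^2 - 21*n + 49) - 180*n^3 + 528*n^2 + 369*n - 42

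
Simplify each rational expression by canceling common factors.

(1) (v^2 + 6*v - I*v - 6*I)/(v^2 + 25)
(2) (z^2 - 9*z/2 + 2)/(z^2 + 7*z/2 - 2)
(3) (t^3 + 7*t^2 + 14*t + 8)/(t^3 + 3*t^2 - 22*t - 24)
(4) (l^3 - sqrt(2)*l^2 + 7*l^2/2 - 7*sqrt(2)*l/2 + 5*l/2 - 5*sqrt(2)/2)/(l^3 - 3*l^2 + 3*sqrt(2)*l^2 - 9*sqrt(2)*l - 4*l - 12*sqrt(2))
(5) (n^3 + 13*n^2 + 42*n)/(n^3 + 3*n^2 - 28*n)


(1) = (v^2 + v*(6 - I) - 6*I)/(v^2 + 25)
(2) = (z - 4)/(z + 4)
(3) = (t^2 + 6*t + 8)/(t^2 + 2*t - 24)
(4) = (2*l^2 + l*(5 - 2*sqrt(2)) - 5*sqrt(2))/(2*l^2 + l*(-8 + 6*sqrt(2)) - 24*sqrt(2))
(5) = (n + 6)/(n - 4)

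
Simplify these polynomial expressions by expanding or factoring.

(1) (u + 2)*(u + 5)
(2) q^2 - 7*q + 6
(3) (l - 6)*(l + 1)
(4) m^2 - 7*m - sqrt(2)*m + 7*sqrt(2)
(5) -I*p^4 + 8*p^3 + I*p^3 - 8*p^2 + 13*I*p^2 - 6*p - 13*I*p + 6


(1) = u^2 + 7*u + 10
(2) = (q - 6)*(q - 1)
(3) = l^2 - 5*l - 6
(4) = (m - 7)*(m - sqrt(2))
(5) = (p + I)^2*(p + 6*I)*(-I*p + I)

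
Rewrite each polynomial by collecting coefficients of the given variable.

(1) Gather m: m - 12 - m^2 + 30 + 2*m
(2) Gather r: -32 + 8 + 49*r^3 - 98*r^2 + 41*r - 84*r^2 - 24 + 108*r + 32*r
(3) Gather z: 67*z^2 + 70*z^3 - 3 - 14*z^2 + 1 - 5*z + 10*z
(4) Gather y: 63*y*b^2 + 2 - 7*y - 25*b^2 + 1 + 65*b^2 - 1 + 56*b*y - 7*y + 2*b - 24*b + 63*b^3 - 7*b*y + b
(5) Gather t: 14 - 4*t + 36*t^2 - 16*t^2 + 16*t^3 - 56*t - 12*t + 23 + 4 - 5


(1) = -m^2 + 3*m + 18
(2) = 49*r^3 - 182*r^2 + 181*r - 48
(3) = 70*z^3 + 53*z^2 + 5*z - 2
(4) = 63*b^3 + 40*b^2 - 21*b + y*(63*b^2 + 49*b - 14) + 2
(5) = 16*t^3 + 20*t^2 - 72*t + 36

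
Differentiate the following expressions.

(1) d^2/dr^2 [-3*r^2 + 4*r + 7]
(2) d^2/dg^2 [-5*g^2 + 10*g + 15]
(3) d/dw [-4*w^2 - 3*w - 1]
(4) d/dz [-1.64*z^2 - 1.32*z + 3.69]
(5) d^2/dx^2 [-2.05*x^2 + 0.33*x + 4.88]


(1) = -6
(2) = -10
(3) = -8*w - 3
(4) = -3.28*z - 1.32
(5) = -4.10000000000000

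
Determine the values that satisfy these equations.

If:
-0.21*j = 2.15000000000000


Then:
j = -10.24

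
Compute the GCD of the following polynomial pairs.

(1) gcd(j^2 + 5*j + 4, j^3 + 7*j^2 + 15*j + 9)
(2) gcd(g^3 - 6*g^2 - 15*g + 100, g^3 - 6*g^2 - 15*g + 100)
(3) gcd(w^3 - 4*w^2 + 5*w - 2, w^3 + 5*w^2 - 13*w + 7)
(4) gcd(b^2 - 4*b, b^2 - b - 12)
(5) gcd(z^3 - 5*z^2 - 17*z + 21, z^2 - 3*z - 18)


(1) = j + 1
(2) = g^3 - 6*g^2 - 15*g + 100
(3) = w^2 - 2*w + 1
(4) = gcd(b*(b - 4), (b - 4)*(b + 3)) = b - 4
(5) = z + 3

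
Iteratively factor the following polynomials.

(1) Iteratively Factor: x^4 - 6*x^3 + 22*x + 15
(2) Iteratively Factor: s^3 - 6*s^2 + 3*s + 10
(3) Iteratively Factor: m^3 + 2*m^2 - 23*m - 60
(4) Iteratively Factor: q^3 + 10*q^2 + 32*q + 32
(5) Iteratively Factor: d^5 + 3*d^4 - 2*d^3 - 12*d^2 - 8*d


(1) = (x + 1)*(x^3 - 7*x^2 + 7*x + 15) = (x - 5)*(x + 1)*(x^2 - 2*x - 3) = (x - 5)*(x + 1)^2*(x - 3)
(2) = (s - 5)*(s^2 - s - 2) = (s - 5)*(s + 1)*(s - 2)
(3) = (m + 3)*(m^2 - m - 20) = (m + 3)*(m + 4)*(m - 5)
(4) = (q + 4)*(q^2 + 6*q + 8) = (q + 2)*(q + 4)*(q + 4)
(5) = (d + 2)*(d^4 + d^3 - 4*d^2 - 4*d) = d*(d + 2)*(d^3 + d^2 - 4*d - 4) = d*(d + 2)^2*(d^2 - d - 2) = d*(d + 1)*(d + 2)^2*(d - 2)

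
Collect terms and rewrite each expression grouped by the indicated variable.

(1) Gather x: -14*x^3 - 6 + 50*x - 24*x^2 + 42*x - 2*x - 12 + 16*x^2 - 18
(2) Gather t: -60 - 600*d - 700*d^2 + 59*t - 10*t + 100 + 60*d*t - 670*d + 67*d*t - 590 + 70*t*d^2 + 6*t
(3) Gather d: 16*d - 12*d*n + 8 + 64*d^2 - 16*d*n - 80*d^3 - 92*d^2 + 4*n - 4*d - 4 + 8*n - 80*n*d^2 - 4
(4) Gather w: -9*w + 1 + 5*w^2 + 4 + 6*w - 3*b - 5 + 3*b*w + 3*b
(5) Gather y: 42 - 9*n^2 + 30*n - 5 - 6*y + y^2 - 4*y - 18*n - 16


(1) = -14*x^3 - 8*x^2 + 90*x - 36
(2) = -700*d^2 - 1270*d + t*(70*d^2 + 127*d + 55) - 550
(3) = -80*d^3 + d^2*(-80*n - 28) + d*(12 - 28*n) + 12*n
(4) = 5*w^2 + w*(3*b - 3)
(5) = -9*n^2 + 12*n + y^2 - 10*y + 21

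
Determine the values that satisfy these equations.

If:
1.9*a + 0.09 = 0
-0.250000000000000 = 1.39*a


Then:
No Solution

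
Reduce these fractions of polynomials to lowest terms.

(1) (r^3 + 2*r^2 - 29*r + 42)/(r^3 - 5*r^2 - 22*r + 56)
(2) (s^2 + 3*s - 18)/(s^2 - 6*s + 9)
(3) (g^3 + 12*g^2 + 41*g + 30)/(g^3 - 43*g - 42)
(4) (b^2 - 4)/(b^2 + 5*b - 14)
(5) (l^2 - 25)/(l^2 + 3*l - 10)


(1) = (r^2 + 4*r - 21)/(r^2 - 3*r - 28)
(2) = (s + 6)/(s - 3)
(3) = (g + 5)/(g - 7)
(4) = (b + 2)/(b + 7)
(5) = (l - 5)/(l - 2)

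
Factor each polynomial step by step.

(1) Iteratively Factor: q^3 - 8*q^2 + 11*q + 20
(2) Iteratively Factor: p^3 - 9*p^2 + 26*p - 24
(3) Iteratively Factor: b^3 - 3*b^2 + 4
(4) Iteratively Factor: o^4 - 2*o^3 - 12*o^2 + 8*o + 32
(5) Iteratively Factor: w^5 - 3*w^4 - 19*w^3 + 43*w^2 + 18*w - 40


(1) = (q - 4)*(q^2 - 4*q - 5) = (q - 4)*(q + 1)*(q - 5)
(2) = (p - 3)*(p^2 - 6*p + 8) = (p - 3)*(p - 2)*(p - 4)
(3) = (b - 2)*(b^2 - b - 2) = (b - 2)^2*(b + 1)
(4) = (o + 2)*(o^3 - 4*o^2 - 4*o + 16) = (o - 2)*(o + 2)*(o^2 - 2*o - 8) = (o - 4)*(o - 2)*(o + 2)*(o + 2)
(5) = (w - 5)*(w^4 + 2*w^3 - 9*w^2 - 2*w + 8) = (w - 5)*(w + 1)*(w^3 + w^2 - 10*w + 8) = (w - 5)*(w - 2)*(w + 1)*(w^2 + 3*w - 4) = (w - 5)*(w - 2)*(w - 1)*(w + 1)*(w + 4)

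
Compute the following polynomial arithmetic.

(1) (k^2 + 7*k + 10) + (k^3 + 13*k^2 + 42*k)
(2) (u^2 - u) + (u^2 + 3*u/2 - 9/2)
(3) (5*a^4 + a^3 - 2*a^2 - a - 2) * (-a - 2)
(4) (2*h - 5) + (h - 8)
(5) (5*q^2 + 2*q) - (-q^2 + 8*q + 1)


(1) = k^3 + 14*k^2 + 49*k + 10
(2) = 2*u^2 + u/2 - 9/2
(3) = -5*a^5 - 11*a^4 + 5*a^2 + 4*a + 4
(4) = 3*h - 13
(5) = 6*q^2 - 6*q - 1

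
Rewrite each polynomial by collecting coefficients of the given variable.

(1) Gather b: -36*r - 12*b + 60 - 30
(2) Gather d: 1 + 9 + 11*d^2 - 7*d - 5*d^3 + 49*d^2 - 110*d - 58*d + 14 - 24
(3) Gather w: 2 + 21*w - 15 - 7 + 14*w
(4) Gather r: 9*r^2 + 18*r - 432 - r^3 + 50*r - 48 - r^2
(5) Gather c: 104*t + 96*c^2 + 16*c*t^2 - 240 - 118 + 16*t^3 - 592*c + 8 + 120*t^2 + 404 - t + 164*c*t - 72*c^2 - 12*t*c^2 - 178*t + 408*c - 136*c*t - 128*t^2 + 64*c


(1) = -12*b - 36*r + 30
(2) = -5*d^3 + 60*d^2 - 175*d
(3) = 35*w - 20
(4) = -r^3 + 8*r^2 + 68*r - 480
(5) = c^2*(24 - 12*t) + c*(16*t^2 + 28*t - 120) + 16*t^3 - 8*t^2 - 75*t + 54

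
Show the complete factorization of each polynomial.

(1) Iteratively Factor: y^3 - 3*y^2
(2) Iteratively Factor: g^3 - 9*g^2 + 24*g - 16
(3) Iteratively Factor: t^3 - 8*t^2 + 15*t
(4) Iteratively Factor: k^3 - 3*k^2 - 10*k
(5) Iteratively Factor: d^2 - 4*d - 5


(1) = (y)*(y^2 - 3*y) = y*(y - 3)*(y)
(2) = (g - 1)*(g^2 - 8*g + 16) = (g - 4)*(g - 1)*(g - 4)
(3) = (t - 3)*(t^2 - 5*t) = (t - 5)*(t - 3)*(t)
(4) = (k - 5)*(k^2 + 2*k) = (k - 5)*(k + 2)*(k)
(5) = (d + 1)*(d - 5)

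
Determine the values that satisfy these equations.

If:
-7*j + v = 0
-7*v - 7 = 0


Then:
j = -1/7
v = -1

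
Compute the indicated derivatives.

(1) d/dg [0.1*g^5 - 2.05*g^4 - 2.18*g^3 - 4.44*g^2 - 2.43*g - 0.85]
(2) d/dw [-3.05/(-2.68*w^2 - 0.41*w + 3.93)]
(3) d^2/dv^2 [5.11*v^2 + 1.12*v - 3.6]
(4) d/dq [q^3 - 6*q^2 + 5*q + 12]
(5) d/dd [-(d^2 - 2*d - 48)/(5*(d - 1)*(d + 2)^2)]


(1) = 0.5*g^4 - 8.2*g^3 - 6.54*g^2 - 8.88*g - 2.43
(2) = (-16.348*w - 1.2505)/(2.68*w^2 + 0.41*w - 3.93)^2
(3) = 10.2200000000000
(4) = 3*q^2 - 12*q + 5
(5) = (d^3 - 6*d^2 - 138*d - 4)/(5*(d^5 + 4*d^4 + d^3 - 10*d^2 - 4*d + 8))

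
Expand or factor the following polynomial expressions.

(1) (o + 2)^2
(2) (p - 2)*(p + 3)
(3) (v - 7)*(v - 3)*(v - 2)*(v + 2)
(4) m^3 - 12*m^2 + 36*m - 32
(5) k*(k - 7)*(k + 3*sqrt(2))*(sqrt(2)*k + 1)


(1) = o^2 + 4*o + 4
(2) = p^2 + p - 6
(3) = v^4 - 10*v^3 + 17*v^2 + 40*v - 84
(4) = (m - 8)*(m - 2)^2
(5) = sqrt(2)*k^4 - 7*sqrt(2)*k^3 + 7*k^3 - 49*k^2 + 3*sqrt(2)*k^2 - 21*sqrt(2)*k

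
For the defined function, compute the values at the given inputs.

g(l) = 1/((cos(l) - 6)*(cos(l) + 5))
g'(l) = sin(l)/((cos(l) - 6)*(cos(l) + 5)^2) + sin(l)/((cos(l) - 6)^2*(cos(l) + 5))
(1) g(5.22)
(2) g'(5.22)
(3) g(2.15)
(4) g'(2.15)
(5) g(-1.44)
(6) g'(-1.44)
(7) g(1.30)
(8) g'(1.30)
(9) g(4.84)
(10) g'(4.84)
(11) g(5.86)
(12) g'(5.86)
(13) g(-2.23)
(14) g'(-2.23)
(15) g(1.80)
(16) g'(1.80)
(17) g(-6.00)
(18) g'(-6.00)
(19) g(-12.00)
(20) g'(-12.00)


(1) = -0.03
(2) = 0.00
(3) = -0.03
(4) = -0.00
(5) = -0.03
(6) = 0.00
(7) = -0.03
(8) = -0.00
(9) = -0.03
(10) = 0.00
(11) = -0.03
(12) = -0.00
(13) = -0.03
(14) = 0.00
(15) = -0.03
(16) = -0.00
(17) = -0.03
(18) = 0.00
(19) = -0.03
(20) = 0.00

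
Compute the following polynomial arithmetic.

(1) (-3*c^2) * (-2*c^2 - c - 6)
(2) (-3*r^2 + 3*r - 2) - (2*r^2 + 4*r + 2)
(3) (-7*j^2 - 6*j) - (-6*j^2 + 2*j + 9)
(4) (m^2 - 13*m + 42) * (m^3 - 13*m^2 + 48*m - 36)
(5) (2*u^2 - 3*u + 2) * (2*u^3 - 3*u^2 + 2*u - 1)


(1) = 6*c^4 + 3*c^3 + 18*c^2
(2) = -5*r^2 - r - 4
(3) = -j^2 - 8*j - 9
(4) = m^5 - 26*m^4 + 259*m^3 - 1206*m^2 + 2484*m - 1512
(5) = 4*u^5 - 12*u^4 + 17*u^3 - 14*u^2 + 7*u - 2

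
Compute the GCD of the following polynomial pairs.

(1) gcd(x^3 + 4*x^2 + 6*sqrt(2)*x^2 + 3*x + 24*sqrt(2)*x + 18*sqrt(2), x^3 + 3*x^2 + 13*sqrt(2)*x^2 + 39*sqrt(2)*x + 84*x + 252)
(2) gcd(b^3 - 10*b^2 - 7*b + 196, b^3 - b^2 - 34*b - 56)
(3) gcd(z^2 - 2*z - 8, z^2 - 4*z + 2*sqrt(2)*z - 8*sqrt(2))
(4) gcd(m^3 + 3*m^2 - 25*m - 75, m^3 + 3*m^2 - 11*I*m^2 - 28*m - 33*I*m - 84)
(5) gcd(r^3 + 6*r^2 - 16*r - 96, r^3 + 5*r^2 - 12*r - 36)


(1) = x^2 + x*(3 + 6*sqrt(2)) + 18*sqrt(2)
(2) = gcd((b - 7)^2*(b + 4), (b - 7)*(b + 2)*(b + 4)) = b^2 - 3*b - 28
(3) = z - 4
(4) = gcd((m - 5)*(m + 3)*(m + 5), (m + 3)*(m - 7*I)*(m - 4*I)) = m + 3
(5) = gcd((r - 4)*(r + 4)*(r + 6), (r - 3)*(r + 2)*(r + 6)) = r + 6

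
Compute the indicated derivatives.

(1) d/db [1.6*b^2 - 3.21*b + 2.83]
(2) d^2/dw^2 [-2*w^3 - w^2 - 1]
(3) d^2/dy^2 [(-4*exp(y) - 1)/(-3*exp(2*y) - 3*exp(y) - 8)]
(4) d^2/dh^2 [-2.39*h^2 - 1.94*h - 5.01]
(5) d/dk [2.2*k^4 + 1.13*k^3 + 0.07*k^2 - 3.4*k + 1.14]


(1) = 3.2*b - 3.21
(2) = -12*w - 2
(3) = (36*exp(4*y) - 549*exp(2*y) - 183*exp(y) + 232)*exp(y)/(27*exp(6*y) + 81*exp(5*y) + 297*exp(4*y) + 459*exp(3*y) + 792*exp(2*y) + 576*exp(y) + 512)
(4) = -4.78000000000000
(5) = 8.8*k^3 + 3.39*k^2 + 0.14*k - 3.4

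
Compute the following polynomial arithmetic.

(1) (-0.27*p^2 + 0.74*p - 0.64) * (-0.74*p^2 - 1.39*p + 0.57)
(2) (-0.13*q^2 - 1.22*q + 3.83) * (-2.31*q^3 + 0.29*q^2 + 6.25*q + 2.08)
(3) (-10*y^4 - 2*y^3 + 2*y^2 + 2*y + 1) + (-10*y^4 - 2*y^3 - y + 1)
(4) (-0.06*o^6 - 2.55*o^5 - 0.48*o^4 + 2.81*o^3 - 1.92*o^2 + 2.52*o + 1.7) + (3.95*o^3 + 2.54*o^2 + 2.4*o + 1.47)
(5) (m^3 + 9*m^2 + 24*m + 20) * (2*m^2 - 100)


(1) = 0.1998*p^4 - 0.1723*p^3 - 0.7089*p^2 + 1.3114*p - 0.3648
(2) = 0.3003*q^5 + 2.7805*q^4 - 10.0136*q^3 - 6.7847*q^2 + 21.3999*q + 7.9664
(3) = -20*y^4 - 4*y^3 + 2*y^2 + y + 2
(4) = -0.06*o^6 - 2.55*o^5 - 0.48*o^4 + 6.76*o^3 + 0.62*o^2 + 4.92*o + 3.17
(5) = 2*m^5 + 18*m^4 - 52*m^3 - 860*m^2 - 2400*m - 2000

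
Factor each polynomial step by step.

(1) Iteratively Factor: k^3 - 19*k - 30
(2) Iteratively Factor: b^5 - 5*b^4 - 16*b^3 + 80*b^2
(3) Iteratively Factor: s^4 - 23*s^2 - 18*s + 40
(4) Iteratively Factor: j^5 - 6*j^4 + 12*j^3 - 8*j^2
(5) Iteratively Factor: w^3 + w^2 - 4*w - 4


(1) = (k + 3)*(k^2 - 3*k - 10) = (k + 2)*(k + 3)*(k - 5)
(2) = (b + 4)*(b^4 - 9*b^3 + 20*b^2) = (b - 5)*(b + 4)*(b^3 - 4*b^2) = b*(b - 5)*(b + 4)*(b^2 - 4*b) = b^2*(b - 5)*(b + 4)*(b - 4)
(3) = (s + 4)*(s^3 - 4*s^2 - 7*s + 10) = (s - 1)*(s + 4)*(s^2 - 3*s - 10) = (s - 5)*(s - 1)*(s + 4)*(s + 2)
(4) = (j - 2)*(j^4 - 4*j^3 + 4*j^2) = (j - 2)^2*(j^3 - 2*j^2) = (j - 2)^3*(j^2) = j*(j - 2)^3*(j)
(5) = (w - 2)*(w^2 + 3*w + 2) = (w - 2)*(w + 1)*(w + 2)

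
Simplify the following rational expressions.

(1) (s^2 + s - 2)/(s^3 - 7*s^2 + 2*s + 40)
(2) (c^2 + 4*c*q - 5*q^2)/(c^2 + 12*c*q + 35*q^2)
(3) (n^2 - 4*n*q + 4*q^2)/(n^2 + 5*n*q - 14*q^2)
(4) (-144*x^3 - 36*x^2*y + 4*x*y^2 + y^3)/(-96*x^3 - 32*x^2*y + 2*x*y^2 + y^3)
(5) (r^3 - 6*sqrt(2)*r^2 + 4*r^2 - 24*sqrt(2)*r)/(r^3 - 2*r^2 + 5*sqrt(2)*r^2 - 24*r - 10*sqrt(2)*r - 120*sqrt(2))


(1) = (s - 1)/(s^2 - 9*s + 20)
(2) = (c - q)/(c + 7*q)
(3) = (n - 2*q)/(n + 7*q)
(4) = (6*x + y)/(4*x + y)
(5) = (r^2 - 6*sqrt(2)*r)/(r^2 + r*(-6 + 5*sqrt(2)) - 30*sqrt(2))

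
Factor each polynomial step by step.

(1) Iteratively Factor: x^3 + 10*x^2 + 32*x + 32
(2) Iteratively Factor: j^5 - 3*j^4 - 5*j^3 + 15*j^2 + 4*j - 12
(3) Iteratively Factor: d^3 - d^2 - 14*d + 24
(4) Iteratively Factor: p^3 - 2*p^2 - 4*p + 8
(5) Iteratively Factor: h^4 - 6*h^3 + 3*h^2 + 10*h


(1) = (x + 2)*(x^2 + 8*x + 16) = (x + 2)*(x + 4)*(x + 4)
(2) = (j - 2)*(j^4 - j^3 - 7*j^2 + j + 6) = (j - 2)*(j + 2)*(j^3 - 3*j^2 - j + 3) = (j - 3)*(j - 2)*(j + 2)*(j^2 - 1) = (j - 3)*(j - 2)*(j + 1)*(j + 2)*(j - 1)
(3) = (d - 2)*(d^2 + d - 12) = (d - 3)*(d - 2)*(d + 4)
(4) = (p - 2)*(p^2 - 4) = (p - 2)*(p + 2)*(p - 2)
(5) = (h)*(h^3 - 6*h^2 + 3*h + 10) = h*(h - 5)*(h^2 - h - 2) = h*(h - 5)*(h - 2)*(h + 1)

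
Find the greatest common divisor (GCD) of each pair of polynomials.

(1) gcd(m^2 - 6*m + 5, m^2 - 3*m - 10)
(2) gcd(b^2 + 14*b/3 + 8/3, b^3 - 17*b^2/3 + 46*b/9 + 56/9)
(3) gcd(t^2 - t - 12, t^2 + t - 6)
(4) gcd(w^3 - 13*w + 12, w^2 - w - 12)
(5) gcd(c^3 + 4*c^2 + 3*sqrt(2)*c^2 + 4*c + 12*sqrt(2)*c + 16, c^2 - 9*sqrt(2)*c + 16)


(1) = gcd((m - 5)*(m - 1), (m - 5)*(m + 2)) = m - 5
(2) = gcd((b + 2/3)*(b + 4), (b - 4)*(b - 7/3)*(b + 2/3)) = b + 2/3
(3) = t + 3
(4) = 1
(5) = gcd((c + 4)*(c + sqrt(2))*(c + 2*sqrt(2)), (c - 8*sqrt(2))*(c - sqrt(2))) = 1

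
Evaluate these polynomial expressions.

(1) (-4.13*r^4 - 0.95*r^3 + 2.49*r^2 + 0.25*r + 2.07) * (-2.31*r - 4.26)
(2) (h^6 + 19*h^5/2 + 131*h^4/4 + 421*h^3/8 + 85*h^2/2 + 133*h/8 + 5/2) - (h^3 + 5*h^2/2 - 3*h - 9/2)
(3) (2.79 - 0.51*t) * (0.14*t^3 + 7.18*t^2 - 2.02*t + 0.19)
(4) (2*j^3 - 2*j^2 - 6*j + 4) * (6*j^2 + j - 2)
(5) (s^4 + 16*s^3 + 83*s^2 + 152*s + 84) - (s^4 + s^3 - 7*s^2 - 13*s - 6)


(1) = 9.5403*r^5 + 19.7883*r^4 - 1.7049*r^3 - 11.1849*r^2 - 5.8467*r - 8.8182
(2) = h^6 + 19*h^5/2 + 131*h^4/4 + 413*h^3/8 + 40*h^2 + 157*h/8 + 7
(3) = -0.0714*t^4 - 3.2712*t^3 + 21.0624*t^2 - 5.7327*t + 0.5301
(4) = 12*j^5 - 10*j^4 - 42*j^3 + 22*j^2 + 16*j - 8
(5) = 15*s^3 + 90*s^2 + 165*s + 90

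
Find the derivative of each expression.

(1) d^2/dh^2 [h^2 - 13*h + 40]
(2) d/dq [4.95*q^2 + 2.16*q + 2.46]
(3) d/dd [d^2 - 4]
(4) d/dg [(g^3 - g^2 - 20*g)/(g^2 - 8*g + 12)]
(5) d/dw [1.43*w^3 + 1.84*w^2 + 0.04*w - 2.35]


(1) = 2
(2) = 9.9*q + 2.16
(3) = 2*d
(4) = (g^4 - 16*g^3 + 64*g^2 - 24*g - 240)/(g^4 - 16*g^3 + 88*g^2 - 192*g + 144)
(5) = 4.29*w^2 + 3.68*w + 0.04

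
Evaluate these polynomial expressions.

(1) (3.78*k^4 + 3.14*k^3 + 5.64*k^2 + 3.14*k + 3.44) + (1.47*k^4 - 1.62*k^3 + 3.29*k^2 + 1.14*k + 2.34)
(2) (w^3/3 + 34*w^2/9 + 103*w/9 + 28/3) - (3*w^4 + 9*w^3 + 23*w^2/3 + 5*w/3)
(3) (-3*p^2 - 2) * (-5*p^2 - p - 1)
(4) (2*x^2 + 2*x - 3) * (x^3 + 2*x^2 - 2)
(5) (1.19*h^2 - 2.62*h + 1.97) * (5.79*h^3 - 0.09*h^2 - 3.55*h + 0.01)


(1) = 5.25*k^4 + 1.52*k^3 + 8.93*k^2 + 4.28*k + 5.78
(2) = -3*w^4 - 26*w^3/3 - 35*w^2/9 + 88*w/9 + 28/3
(3) = 15*p^4 + 3*p^3 + 13*p^2 + 2*p + 2
(4) = 2*x^5 + 6*x^4 + x^3 - 10*x^2 - 4*x + 6
(5) = 6.8901*h^5 - 15.2769*h^4 + 7.4176*h^3 + 9.1356*h^2 - 7.0197*h + 0.0197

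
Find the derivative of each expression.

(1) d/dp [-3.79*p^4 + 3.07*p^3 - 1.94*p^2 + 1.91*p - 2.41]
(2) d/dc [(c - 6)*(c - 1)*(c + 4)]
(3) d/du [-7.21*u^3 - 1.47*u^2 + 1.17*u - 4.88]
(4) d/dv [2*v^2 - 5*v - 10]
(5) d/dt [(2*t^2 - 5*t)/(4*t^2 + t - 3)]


(1) = -15.16*p^3 + 9.21*p^2 - 3.88*p + 1.91
(2) = 3*c^2 - 6*c - 22
(3) = -21.63*u^2 - 2.94*u + 1.17
(4) = 4*v - 5
(5) = (22*t^2 - 12*t + 15)/(16*t^4 + 8*t^3 - 23*t^2 - 6*t + 9)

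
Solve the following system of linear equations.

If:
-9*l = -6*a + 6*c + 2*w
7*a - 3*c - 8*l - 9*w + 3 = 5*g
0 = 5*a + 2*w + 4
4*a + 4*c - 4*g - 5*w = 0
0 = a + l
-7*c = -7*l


Then:
No Solution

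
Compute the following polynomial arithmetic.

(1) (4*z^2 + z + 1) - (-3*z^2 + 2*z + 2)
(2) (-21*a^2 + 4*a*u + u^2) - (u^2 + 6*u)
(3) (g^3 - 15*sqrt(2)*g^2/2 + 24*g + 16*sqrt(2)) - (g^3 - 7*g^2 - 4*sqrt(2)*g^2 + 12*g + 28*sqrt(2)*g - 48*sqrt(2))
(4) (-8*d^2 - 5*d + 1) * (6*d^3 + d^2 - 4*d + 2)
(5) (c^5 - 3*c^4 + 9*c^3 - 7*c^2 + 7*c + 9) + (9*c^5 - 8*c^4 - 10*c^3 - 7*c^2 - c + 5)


(1) = 7*z^2 - z - 1
(2) = -21*a^2 + 4*a*u - 6*u
(3) = -7*sqrt(2)*g^2/2 + 7*g^2 - 28*sqrt(2)*g + 12*g + 64*sqrt(2)
(4) = -48*d^5 - 38*d^4 + 33*d^3 + 5*d^2 - 14*d + 2
(5) = 10*c^5 - 11*c^4 - c^3 - 14*c^2 + 6*c + 14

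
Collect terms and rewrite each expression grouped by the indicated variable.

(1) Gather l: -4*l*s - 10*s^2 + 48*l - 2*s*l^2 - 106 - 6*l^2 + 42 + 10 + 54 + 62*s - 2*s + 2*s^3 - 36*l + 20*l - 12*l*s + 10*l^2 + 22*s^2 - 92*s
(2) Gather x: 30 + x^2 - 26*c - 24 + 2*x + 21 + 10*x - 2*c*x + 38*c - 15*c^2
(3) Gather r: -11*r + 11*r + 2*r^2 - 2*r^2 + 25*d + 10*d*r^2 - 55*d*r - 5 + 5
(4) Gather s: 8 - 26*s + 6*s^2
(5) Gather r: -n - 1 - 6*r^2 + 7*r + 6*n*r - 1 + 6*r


(1) = l^2*(4 - 2*s) + l*(32 - 16*s) + 2*s^3 + 12*s^2 - 32*s
(2) = -15*c^2 + 12*c + x^2 + x*(12 - 2*c) + 27
(3) = 10*d*r^2 - 55*d*r + 25*d
(4) = 6*s^2 - 26*s + 8
(5) = -n - 6*r^2 + r*(6*n + 13) - 2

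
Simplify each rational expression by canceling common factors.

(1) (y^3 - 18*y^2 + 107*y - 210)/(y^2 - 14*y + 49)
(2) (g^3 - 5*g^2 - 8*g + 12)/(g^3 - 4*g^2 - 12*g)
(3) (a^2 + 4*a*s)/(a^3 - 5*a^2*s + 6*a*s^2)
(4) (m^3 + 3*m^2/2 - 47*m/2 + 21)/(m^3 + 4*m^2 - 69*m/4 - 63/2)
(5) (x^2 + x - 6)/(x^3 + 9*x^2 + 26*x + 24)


(1) = (y^2 - 11*y + 30)/(y - 7)
(2) = (g - 1)/g
(3) = (a + 4*s)/(a^2 - 5*a*s + 6*s^2)
(4) = (2*m - 2)/(2*m + 3)
(5) = (x - 2)/(x^2 + 6*x + 8)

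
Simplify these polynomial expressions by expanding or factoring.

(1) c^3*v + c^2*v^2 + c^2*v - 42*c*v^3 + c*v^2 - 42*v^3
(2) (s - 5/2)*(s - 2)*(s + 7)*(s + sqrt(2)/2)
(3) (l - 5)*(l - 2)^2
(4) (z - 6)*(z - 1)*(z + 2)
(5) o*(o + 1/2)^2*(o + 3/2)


(1) = (c - 6*v)*(c + 7*v)*(c*v + v)
(2) = s^4 + sqrt(2)*s^3/2 + 5*s^3/2 - 53*s^2/2 + 5*sqrt(2)*s^2/4 - 53*sqrt(2)*s/4 + 35*s + 35*sqrt(2)/2
(3) = l^3 - 9*l^2 + 24*l - 20
(4) = z^3 - 5*z^2 - 8*z + 12
(5) = o^4 + 5*o^3/2 + 7*o^2/4 + 3*o/8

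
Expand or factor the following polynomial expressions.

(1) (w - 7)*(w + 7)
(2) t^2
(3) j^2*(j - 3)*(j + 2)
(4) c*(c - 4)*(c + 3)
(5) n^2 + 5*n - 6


(1) = w^2 - 49
(2) = t^2
(3) = j^4 - j^3 - 6*j^2
(4) = c^3 - c^2 - 12*c
(5) = (n - 1)*(n + 6)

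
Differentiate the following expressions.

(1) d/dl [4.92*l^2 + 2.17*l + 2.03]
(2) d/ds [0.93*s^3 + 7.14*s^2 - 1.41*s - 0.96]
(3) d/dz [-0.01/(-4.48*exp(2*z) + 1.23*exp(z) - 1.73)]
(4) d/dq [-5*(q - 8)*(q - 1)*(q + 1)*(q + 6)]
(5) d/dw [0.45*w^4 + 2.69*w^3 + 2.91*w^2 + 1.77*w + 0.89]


(1) = 9.84*l + 2.17
(2) = 2.79*s^2 + 14.28*s - 1.41
(3) = (0.0123 - 0.0896*exp(z))*exp(z)/(4.48*exp(2*z) - 1.23*exp(z) + 1.73)^2
(4) = -20*q^3 + 30*q^2 + 490*q - 10
(5) = 1.8*w^3 + 8.07*w^2 + 5.82*w + 1.77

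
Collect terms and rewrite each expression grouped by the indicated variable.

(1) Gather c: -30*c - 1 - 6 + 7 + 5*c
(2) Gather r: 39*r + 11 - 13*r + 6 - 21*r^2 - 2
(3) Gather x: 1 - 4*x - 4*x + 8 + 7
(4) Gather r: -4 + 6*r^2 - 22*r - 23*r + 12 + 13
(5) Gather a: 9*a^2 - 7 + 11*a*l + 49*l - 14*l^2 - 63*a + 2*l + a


(1) = -25*c
(2) = -21*r^2 + 26*r + 15
(3) = 16 - 8*x
(4) = 6*r^2 - 45*r + 21
(5) = 9*a^2 + a*(11*l - 62) - 14*l^2 + 51*l - 7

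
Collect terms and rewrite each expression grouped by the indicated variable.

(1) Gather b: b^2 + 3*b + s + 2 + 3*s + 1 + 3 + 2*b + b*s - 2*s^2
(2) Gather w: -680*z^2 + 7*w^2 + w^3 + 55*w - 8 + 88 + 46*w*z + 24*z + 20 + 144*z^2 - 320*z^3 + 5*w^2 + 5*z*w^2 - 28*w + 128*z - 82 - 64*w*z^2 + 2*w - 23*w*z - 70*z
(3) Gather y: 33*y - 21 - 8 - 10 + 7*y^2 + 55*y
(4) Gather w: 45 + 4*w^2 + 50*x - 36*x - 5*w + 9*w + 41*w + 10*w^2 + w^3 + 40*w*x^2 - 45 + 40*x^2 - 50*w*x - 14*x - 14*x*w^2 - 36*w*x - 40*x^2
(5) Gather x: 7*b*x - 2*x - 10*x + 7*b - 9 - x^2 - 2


(1) = b^2 + b*(s + 5) - 2*s^2 + 4*s + 6
(2) = w^3 + w^2*(5*z + 12) + w*(-64*z^2 + 23*z + 29) - 320*z^3 - 536*z^2 + 82*z + 18
(3) = 7*y^2 + 88*y - 39
(4) = w^3 + w^2*(14 - 14*x) + w*(40*x^2 - 86*x + 45)
(5) = 7*b - x^2 + x*(7*b - 12) - 11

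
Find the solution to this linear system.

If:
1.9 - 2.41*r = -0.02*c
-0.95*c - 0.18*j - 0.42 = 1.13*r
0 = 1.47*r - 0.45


Then:
c = -58.11
j = 302.45
r = 0.31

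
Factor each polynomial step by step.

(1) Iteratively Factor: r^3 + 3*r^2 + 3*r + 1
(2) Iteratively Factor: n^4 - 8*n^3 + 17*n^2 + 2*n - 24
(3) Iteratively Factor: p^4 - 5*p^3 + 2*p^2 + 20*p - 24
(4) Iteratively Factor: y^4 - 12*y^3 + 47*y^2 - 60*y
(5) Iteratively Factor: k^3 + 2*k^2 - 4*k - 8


(1) = (r + 1)*(r^2 + 2*r + 1) = (r + 1)^2*(r + 1)
(2) = (n - 4)*(n^3 - 4*n^2 + n + 6) = (n - 4)*(n - 3)*(n^2 - n - 2) = (n - 4)*(n - 3)*(n + 1)*(n - 2)
(3) = (p - 2)*(p^3 - 3*p^2 - 4*p + 12) = (p - 2)^2*(p^2 - p - 6) = (p - 2)^2*(p + 2)*(p - 3)
(4) = (y)*(y^3 - 12*y^2 + 47*y - 60) = y*(y - 4)*(y^2 - 8*y + 15) = y*(y - 5)*(y - 4)*(y - 3)
(5) = (k + 2)*(k^2 - 4) = (k - 2)*(k + 2)*(k + 2)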